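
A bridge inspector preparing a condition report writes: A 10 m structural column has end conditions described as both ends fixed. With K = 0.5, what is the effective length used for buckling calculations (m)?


L_eff = K * L
= 0.5 * 10
= 5.0 m

5.0 m


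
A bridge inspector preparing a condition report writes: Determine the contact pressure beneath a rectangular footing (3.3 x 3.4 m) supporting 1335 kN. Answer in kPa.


A = 3.3 * 3.4 = 11.22 m^2
q = P / A = 1335 / 11.22
= 118.984 kPa

118.984 kPa


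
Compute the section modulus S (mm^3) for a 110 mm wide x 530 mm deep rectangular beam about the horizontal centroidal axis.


S = b * h^2 / 6
= 110 * 530^2 / 6
= 110 * 280900 / 6
= 5149833.33 mm^3

5149833.33 mm^3


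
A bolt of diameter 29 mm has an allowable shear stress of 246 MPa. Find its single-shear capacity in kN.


A = pi * d^2 / 4 = pi * 29^2 / 4 = 660.5199 mm^2
V = f_v * A / 1000 = 246 * 660.5199 / 1000
= 162.4879 kN

162.4879 kN


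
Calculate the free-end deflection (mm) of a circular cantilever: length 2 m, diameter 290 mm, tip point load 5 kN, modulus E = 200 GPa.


I = pi * d^4 / 64 = pi * 290^4 / 64 = 347185749.0 mm^4
L = 2000.0 mm, P = 5000.0 N, E = 200000.0 MPa
delta = P * L^3 / (3 * E * I)
= 5000.0 * 2000.0^3 / (3 * 200000.0 * 347185749.0)
= 0.192 mm

0.192 mm


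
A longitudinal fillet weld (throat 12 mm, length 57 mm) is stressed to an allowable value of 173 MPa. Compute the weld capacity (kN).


Strength = throat * length * allowable stress
= 12 * 57 * 173 N
= 118332 N
= 118.33 kN

118.33 kN


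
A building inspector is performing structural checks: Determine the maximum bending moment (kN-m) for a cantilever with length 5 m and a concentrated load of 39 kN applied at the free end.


For a cantilever with a point load at the free end:
M_max = P * L = 39 * 5 = 195 kN-m

195 kN-m


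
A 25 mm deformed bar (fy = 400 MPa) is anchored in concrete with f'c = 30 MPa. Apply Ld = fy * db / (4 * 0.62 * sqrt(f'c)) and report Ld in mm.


Ld = (fy * db) / (4 * 0.62 * sqrt(f'c))
= (400 * 25) / (4 * 0.62 * sqrt(30))
= 10000 / 13.5835
= 736.19 mm

736.19 mm


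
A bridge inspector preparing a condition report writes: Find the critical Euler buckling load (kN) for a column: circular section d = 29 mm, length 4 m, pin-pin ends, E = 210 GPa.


I = pi * d^4 / 64 = 34718.57 mm^4
L = 4000.0 mm
P_cr = pi^2 * E * I / L^2
= 9.8696 * 210000.0 * 34718.57 / 4000.0^2
= 4497.39 N = 4.4974 kN

4.4974 kN


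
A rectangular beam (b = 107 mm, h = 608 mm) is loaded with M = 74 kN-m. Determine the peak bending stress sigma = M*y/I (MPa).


I = b * h^3 / 12 = 107 * 608^3 / 12 = 2004071765.33 mm^4
y = h / 2 = 608 / 2 = 304.0 mm
M = 74 kN-m = 74000000.0 N-mm
sigma = M * y / I = 74000000.0 * 304.0 / 2004071765.33
= 11.23 MPa

11.23 MPa


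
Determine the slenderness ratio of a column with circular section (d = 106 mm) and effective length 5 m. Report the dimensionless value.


Radius of gyration r = d / 4 = 106 / 4 = 26.5 mm
L_eff = 5000.0 mm
Slenderness ratio = L / r = 5000.0 / 26.5 = 188.68 (dimensionless)

188.68 (dimensionless)


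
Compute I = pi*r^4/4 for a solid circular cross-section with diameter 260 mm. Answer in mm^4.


r = d / 2 = 260 / 2 = 130.0 mm
I = pi * r^4 / 4 = pi * 130.0^4 / 4
= 224317569.45 mm^4

224317569.45 mm^4


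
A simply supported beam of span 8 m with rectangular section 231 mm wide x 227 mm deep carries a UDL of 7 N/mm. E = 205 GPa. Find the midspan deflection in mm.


I = 231 * 227^3 / 12 = 225168847.75 mm^4
L = 8000.0 mm, w = 7 N/mm, E = 205000.0 MPa
delta = 5 * w * L^4 / (384 * E * I)
= 5 * 7 * 8000.0^4 / (384 * 205000.0 * 225168847.75)
= 8.0879 mm

8.0879 mm


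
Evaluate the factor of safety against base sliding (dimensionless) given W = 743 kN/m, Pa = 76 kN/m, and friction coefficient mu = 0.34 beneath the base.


Resisting force = mu * W = 0.34 * 743 = 252.62 kN/m
FOS = Resisting / Driving = 252.62 / 76
= 3.3239 (dimensionless)

3.3239 (dimensionless)


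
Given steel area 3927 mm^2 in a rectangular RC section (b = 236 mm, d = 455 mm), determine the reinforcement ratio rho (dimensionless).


rho = As / (b * d)
= 3927 / (236 * 455)
= 3927 / 107380
= 0.036571 (dimensionless)

0.036571 (dimensionless)


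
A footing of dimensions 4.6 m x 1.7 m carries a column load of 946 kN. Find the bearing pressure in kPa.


A = 4.6 * 1.7 = 7.82 m^2
q = P / A = 946 / 7.82
= 120.9719 kPa

120.9719 kPa


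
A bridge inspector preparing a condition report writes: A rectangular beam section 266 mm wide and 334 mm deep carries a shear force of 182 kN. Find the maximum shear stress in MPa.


A = b * h = 266 * 334 = 88844 mm^2
V = 182 kN = 182000.0 N
tau_max = 1.5 * V / A = 1.5 * 182000.0 / 88844
= 3.0728 MPa

3.0728 MPa


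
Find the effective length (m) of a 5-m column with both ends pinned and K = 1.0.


L_eff = K * L
= 1.0 * 5
= 5.0 m

5.0 m


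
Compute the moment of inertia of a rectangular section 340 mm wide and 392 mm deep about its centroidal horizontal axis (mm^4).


I = b * h^3 / 12
= 340 * 392^3 / 12
= 340 * 60236288 / 12
= 1706694826.67 mm^4

1706694826.67 mm^4


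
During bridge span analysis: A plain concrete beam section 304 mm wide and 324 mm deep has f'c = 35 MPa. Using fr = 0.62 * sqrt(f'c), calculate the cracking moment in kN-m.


fr = 0.62 * sqrt(35) = 0.62 * 5.9161 = 3.668 MPa
I = 304 * 324^3 / 12 = 861643008.0 mm^4
y_t = 162.0 mm
M_cr = fr * I / y_t = 3.668 * 861643008.0 / 162.0 N-mm
= 19.5091 kN-m

19.5091 kN-m


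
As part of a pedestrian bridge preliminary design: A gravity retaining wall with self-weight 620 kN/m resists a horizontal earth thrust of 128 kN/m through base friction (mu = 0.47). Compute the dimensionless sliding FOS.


Resisting force = mu * W = 0.47 * 620 = 291.4 kN/m
FOS = Resisting / Driving = 291.4 / 128
= 2.2766 (dimensionless)

2.2766 (dimensionless)


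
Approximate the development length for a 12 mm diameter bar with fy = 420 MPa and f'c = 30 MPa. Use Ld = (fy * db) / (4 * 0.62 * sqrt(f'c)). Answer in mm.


Ld = (fy * db) / (4 * 0.62 * sqrt(f'c))
= (420 * 12) / (4 * 0.62 * sqrt(30))
= 5040 / 13.5835
= 371.04 mm

371.04 mm


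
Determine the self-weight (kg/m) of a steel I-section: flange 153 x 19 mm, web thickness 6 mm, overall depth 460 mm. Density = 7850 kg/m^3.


A_flanges = 2 * 153 * 19 = 5814 mm^2
A_web = (460 - 2 * 19) * 6 = 2532 mm^2
A_total = 5814 + 2532 = 8346 mm^2 = 0.008346 m^2
Weight = rho * A = 7850 * 0.008346 = 65.5161 kg/m

65.5161 kg/m


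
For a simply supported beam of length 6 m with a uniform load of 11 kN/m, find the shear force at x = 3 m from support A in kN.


R_A = w * L / 2 = 11 * 6 / 2 = 33.0 kN
V(x) = R_A - w * x = 33.0 - 11 * 3
= 0.0 kN

0.0 kN


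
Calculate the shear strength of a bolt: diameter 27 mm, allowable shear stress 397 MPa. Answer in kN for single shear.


A = pi * d^2 / 4 = pi * 27^2 / 4 = 572.5553 mm^2
V = f_v * A / 1000 = 397 * 572.5553 / 1000
= 227.3044 kN

227.3044 kN


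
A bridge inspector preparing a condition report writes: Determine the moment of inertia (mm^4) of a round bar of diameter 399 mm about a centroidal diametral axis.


r = d / 2 = 399 / 2 = 199.5 mm
I = pi * r^4 / 4 = pi * 199.5^4 / 4
= 1244117736.22 mm^4

1244117736.22 mm^4


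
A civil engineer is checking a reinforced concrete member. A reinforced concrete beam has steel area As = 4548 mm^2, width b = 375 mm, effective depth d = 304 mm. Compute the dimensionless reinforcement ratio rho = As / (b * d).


rho = As / (b * d)
= 4548 / (375 * 304)
= 4548 / 114000
= 0.039895 (dimensionless)

0.039895 (dimensionless)


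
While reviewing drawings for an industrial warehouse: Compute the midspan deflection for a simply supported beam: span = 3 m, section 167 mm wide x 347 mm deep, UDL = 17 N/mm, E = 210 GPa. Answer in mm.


I = 167 * 347^3 / 12 = 581465095.08 mm^4
L = 3000.0 mm, w = 17 N/mm, E = 210000.0 MPa
delta = 5 * w * L^4 / (384 * E * I)
= 5 * 17 * 3000.0^4 / (384 * 210000.0 * 581465095.08)
= 0.1468 mm

0.1468 mm


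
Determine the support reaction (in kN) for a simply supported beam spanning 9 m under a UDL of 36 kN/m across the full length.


Total load = w * L = 36 * 9 = 324 kN
By symmetry, each reaction R = total / 2 = 324 / 2 = 162.0 kN

162.0 kN


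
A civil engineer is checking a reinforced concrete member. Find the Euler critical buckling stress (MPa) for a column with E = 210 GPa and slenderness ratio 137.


sigma_cr = pi^2 * E / lambda^2
= 9.8696 * 210000.0 / 137^2
= 9.8696 * 210000.0 / 18769
= 110.4277 MPa

110.4277 MPa


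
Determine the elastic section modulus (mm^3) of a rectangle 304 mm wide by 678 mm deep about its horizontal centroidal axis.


S = b * h^2 / 6
= 304 * 678^2 / 6
= 304 * 459684 / 6
= 23290656.0 mm^3

23290656.0 mm^3


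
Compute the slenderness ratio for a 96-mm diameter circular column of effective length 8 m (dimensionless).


Radius of gyration r = d / 4 = 96 / 4 = 24.0 mm
L_eff = 8000.0 mm
Slenderness ratio = L / r = 8000.0 / 24.0 = 333.33 (dimensionless)

333.33 (dimensionless)


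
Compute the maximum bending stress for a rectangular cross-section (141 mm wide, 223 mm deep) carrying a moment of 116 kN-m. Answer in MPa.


I = b * h^3 / 12 = 141 * 223^3 / 12 = 130302412.25 mm^4
y = h / 2 = 223 / 2 = 111.5 mm
M = 116 kN-m = 116000000.0 N-mm
sigma = M * y / I = 116000000.0 * 111.5 / 130302412.25
= 99.26 MPa

99.26 MPa


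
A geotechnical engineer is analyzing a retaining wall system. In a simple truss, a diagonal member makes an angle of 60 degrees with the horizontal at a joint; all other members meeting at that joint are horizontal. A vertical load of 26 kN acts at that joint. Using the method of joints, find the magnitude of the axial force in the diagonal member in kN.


At the joint, only the diagonal has a vertical component, so vertical equilibrium gives:
F * sin(60) = 26
F = 26 / sin(60)
= 26 / 0.866025
= 30.02 kN

30.02 kN


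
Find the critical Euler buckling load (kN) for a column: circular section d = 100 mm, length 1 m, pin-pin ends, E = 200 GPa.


I = pi * d^4 / 64 = 4908738.52 mm^4
L = 1000.0 mm
P_cr = pi^2 * E * I / L^2
= 9.8696 * 200000.0 * 4908738.52 / 1000.0^2
= 9689461.46 N = 9689.4615 kN

9689.4615 kN


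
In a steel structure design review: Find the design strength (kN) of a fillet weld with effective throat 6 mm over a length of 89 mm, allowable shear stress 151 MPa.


Strength = throat * length * allowable stress
= 6 * 89 * 151 N
= 80634 N
= 80.63 kN

80.63 kN


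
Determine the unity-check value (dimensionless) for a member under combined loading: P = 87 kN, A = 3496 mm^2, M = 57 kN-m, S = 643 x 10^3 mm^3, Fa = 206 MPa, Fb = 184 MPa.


f_a = P / A = 87000.0 / 3496 = 24.8856 MPa
f_b = M / S = 57000000.0 / 643000.0 = 88.647 MPa
Ratio = f_a / Fa + f_b / Fb
= 24.8856 / 206 + 88.647 / 184
= 0.6026 (dimensionless)

0.6026 (dimensionless)


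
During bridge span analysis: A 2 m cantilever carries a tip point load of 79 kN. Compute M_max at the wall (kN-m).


For a cantilever with a point load at the free end:
M_max = P * L = 79 * 2 = 158 kN-m

158 kN-m


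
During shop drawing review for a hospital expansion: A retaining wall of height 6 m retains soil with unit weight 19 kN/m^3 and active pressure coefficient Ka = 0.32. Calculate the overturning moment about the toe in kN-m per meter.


Pa = 0.5 * Ka * gamma * H^2
= 0.5 * 0.32 * 19 * 6^2
= 109.44 kN/m
Arm = H / 3 = 6 / 3 = 2.0 m
Mo = Pa * arm = Pa * H / 3 = 109.44 * 6 / 3 = 218.88 kN-m/m

218.88 kN-m/m


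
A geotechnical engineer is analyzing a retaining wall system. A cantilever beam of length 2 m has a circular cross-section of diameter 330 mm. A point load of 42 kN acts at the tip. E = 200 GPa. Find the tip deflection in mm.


I = pi * d^4 / 64 = pi * 330^4 / 64 = 582137609.58 mm^4
L = 2000.0 mm, P = 42000.0 N, E = 200000.0 MPa
delta = P * L^3 / (3 * E * I)
= 42000.0 * 2000.0^3 / (3 * 200000.0 * 582137609.58)
= 0.962 mm

0.962 mm


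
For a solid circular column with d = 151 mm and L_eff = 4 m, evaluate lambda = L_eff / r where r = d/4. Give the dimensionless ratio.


Radius of gyration r = d / 4 = 151 / 4 = 37.75 mm
L_eff = 4000.0 mm
Slenderness ratio = L / r = 4000.0 / 37.75 = 105.96 (dimensionless)

105.96 (dimensionless)


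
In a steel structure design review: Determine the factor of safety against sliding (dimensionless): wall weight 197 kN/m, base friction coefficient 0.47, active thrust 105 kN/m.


Resisting force = mu * W = 0.47 * 197 = 92.59 kN/m
FOS = Resisting / Driving = 92.59 / 105
= 0.8818 (dimensionless)

0.8818 (dimensionless)


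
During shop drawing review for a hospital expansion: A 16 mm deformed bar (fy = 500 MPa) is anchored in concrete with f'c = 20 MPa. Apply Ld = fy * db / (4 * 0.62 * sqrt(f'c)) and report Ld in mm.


Ld = (fy * db) / (4 * 0.62 * sqrt(f'c))
= (500 * 16) / (4 * 0.62 * sqrt(20))
= 8000 / 11.0909
= 721.31 mm

721.31 mm


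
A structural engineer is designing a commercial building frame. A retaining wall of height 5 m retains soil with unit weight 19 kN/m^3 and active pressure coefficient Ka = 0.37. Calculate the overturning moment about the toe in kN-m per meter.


Pa = 0.5 * Ka * gamma * H^2
= 0.5 * 0.37 * 19 * 5^2
= 87.875 kN/m
Arm = H / 3 = 5 / 3 = 1.6667 m
Mo = Pa * arm = Pa * H / 3 = 87.875 * 5 / 3 = 146.4583 kN-m/m

146.4583 kN-m/m


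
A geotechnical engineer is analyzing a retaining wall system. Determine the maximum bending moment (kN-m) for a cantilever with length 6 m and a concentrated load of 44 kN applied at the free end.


For a cantilever with a point load at the free end:
M_max = P * L = 44 * 6 = 264 kN-m

264 kN-m


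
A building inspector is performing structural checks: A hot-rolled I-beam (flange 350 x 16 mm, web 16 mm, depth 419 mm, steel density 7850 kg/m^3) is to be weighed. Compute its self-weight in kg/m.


A_flanges = 2 * 350 * 16 = 11200 mm^2
A_web = (419 - 2 * 16) * 16 = 6192 mm^2
A_total = 11200 + 6192 = 17392 mm^2 = 0.017392 m^2
Weight = rho * A = 7850 * 0.017392 = 136.5272 kg/m

136.5272 kg/m


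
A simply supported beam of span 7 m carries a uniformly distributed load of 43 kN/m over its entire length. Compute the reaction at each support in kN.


Total load = w * L = 43 * 7 = 301 kN
By symmetry, each reaction R = total / 2 = 301 / 2 = 150.5 kN

150.5 kN


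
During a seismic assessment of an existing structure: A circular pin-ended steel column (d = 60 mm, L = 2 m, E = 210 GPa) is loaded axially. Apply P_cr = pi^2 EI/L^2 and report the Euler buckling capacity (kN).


I = pi * d^4 / 64 = 636172.51 mm^4
L = 2000.0 mm
P_cr = pi^2 * E * I / L^2
= 9.8696 * 210000.0 * 636172.51 / 2000.0^2
= 329635.48 N = 329.6355 kN

329.6355 kN


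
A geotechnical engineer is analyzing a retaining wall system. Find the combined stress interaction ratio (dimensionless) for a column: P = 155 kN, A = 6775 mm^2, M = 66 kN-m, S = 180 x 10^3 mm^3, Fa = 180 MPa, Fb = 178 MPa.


f_a = P / A = 155000.0 / 6775 = 22.8782 MPa
f_b = M / S = 66000000.0 / 180000.0 = 366.6667 MPa
Ratio = f_a / Fa + f_b / Fb
= 22.8782 / 180 + 366.6667 / 178
= 2.187 (dimensionless)

2.187 (dimensionless)


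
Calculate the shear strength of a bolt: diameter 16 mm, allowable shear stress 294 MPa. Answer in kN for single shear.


A = pi * d^2 / 4 = pi * 16^2 / 4 = 201.0619 mm^2
V = f_v * A / 1000 = 294 * 201.0619 / 1000
= 59.1122 kN

59.1122 kN


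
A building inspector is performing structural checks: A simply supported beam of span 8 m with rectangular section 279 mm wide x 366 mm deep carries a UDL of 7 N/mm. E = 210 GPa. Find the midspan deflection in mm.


I = 279 * 366^3 / 12 = 1139898582.0 mm^4
L = 8000.0 mm, w = 7 N/mm, E = 210000.0 MPa
delta = 5 * w * L^4 / (384 * E * I)
= 5 * 7 * 8000.0^4 / (384 * 210000.0 * 1139898582.0)
= 1.5596 mm

1.5596 mm


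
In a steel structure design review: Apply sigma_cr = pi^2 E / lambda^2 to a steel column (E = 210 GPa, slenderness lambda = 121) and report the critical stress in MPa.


sigma_cr = pi^2 * E / lambda^2
= 9.8696 * 210000.0 / 121^2
= 9.8696 * 210000.0 / 14641
= 141.5625 MPa

141.5625 MPa


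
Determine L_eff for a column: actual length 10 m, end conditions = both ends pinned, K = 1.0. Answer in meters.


L_eff = K * L
= 1.0 * 10
= 10.0 m

10.0 m


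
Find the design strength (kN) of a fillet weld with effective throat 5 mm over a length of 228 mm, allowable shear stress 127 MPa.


Strength = throat * length * allowable stress
= 5 * 228 * 127 N
= 144780 N
= 144.78 kN

144.78 kN


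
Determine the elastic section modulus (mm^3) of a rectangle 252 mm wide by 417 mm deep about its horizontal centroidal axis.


S = b * h^2 / 6
= 252 * 417^2 / 6
= 252 * 173889 / 6
= 7303338.0 mm^3

7303338.0 mm^3


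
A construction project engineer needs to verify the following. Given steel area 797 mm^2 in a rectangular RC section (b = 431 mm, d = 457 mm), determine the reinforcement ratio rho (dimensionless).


rho = As / (b * d)
= 797 / (431 * 457)
= 797 / 196967
= 0.004046 (dimensionless)

0.004046 (dimensionless)


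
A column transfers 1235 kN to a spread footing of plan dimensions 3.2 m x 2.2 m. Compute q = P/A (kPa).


A = 3.2 * 2.2 = 7.04 m^2
q = P / A = 1235 / 7.04
= 175.4261 kPa

175.4261 kPa


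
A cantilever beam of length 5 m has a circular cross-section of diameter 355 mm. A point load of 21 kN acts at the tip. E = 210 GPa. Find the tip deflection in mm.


I = pi * d^4 / 64 = pi * 355^4 / 64 = 779620608.84 mm^4
L = 5000.0 mm, P = 21000.0 N, E = 210000.0 MPa
delta = P * L^3 / (3 * E * I)
= 21000.0 * 5000.0^3 / (3 * 210000.0 * 779620608.84)
= 5.3445 mm

5.3445 mm


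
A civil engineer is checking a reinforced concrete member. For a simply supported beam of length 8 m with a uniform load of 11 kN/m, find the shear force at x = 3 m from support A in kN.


R_A = w * L / 2 = 11 * 8 / 2 = 44.0 kN
V(x) = R_A - w * x = 44.0 - 11 * 3
= 11.0 kN

11.0 kN


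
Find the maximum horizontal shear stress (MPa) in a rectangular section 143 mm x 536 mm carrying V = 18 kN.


A = b * h = 143 * 536 = 76648 mm^2
V = 18 kN = 18000.0 N
tau_max = 1.5 * V / A = 1.5 * 18000.0 / 76648
= 0.3523 MPa

0.3523 MPa


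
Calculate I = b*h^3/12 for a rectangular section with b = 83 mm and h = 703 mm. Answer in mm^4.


I = b * h^3 / 12
= 83 * 703^3 / 12
= 83 * 347428927 / 12
= 2403050078.42 mm^4

2403050078.42 mm^4


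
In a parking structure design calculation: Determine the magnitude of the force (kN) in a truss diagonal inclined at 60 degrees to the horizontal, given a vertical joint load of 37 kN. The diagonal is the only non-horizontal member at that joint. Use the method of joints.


At the joint, only the diagonal has a vertical component, so vertical equilibrium gives:
F * sin(60) = 37
F = 37 / sin(60)
= 37 / 0.866025
= 42.72 kN

42.72 kN


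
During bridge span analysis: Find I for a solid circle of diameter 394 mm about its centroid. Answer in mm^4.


r = d / 2 = 394 / 2 = 197.0 mm
I = pi * r^4 / 4 = pi * 197.0^4 / 4
= 1182918396.8 mm^4

1182918396.8 mm^4


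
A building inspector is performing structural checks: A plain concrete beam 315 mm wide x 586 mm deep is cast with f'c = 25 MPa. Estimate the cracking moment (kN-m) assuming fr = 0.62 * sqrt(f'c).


fr = 0.62 * sqrt(25) = 0.62 * 5.0 = 3.1 MPa
I = 315 * 586^3 / 12 = 5282288970.0 mm^4
y_t = 293.0 mm
M_cr = fr * I / y_t = 3.1 * 5282288970.0 / 293.0 N-mm
= 55.8877 kN-m

55.8877 kN-m


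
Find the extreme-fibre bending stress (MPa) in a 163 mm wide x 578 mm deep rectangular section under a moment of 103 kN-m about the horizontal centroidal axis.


I = b * h^3 / 12 = 163 * 578^3 / 12 = 2622949164.67 mm^4
y = h / 2 = 578 / 2 = 289.0 mm
M = 103 kN-m = 103000000.0 N-mm
sigma = M * y / I = 103000000.0 * 289.0 / 2622949164.67
= 11.35 MPa

11.35 MPa


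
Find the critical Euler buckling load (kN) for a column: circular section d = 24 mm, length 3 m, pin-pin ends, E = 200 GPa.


I = pi * d^4 / 64 = 16286.02 mm^4
L = 3000.0 mm
P_cr = pi^2 * E * I / L^2
= 9.8696 * 200000.0 * 16286.02 / 3000.0^2
= 3571.92 N = 3.5719 kN

3.5719 kN


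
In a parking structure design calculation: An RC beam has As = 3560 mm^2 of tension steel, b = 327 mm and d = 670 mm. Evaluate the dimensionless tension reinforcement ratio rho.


rho = As / (b * d)
= 3560 / (327 * 670)
= 3560 / 219090
= 0.016249 (dimensionless)

0.016249 (dimensionless)


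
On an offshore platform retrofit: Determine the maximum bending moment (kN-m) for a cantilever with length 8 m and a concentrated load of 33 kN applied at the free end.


For a cantilever with a point load at the free end:
M_max = P * L = 33 * 8 = 264 kN-m

264 kN-m


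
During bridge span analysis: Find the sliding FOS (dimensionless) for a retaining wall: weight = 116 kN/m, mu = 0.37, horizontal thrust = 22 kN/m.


Resisting force = mu * W = 0.37 * 116 = 42.92 kN/m
FOS = Resisting / Driving = 42.92 / 22
= 1.9509 (dimensionless)

1.9509 (dimensionless)


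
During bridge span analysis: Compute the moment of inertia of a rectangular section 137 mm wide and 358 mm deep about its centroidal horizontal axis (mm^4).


I = b * h^3 / 12
= 137 * 358^3 / 12
= 137 * 45882712 / 12
= 523827628.67 mm^4

523827628.67 mm^4


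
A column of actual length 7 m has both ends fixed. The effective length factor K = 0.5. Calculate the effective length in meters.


L_eff = K * L
= 0.5 * 7
= 3.5 m

3.5 m


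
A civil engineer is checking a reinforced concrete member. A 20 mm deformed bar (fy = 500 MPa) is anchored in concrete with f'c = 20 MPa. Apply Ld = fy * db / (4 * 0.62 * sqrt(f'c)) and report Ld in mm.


Ld = (fy * db) / (4 * 0.62 * sqrt(f'c))
= (500 * 20) / (4 * 0.62 * sqrt(20))
= 10000 / 11.0909
= 901.64 mm

901.64 mm


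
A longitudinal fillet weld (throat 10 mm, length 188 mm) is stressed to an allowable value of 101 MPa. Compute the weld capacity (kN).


Strength = throat * length * allowable stress
= 10 * 188 * 101 N
= 189880 N
= 189.88 kN

189.88 kN


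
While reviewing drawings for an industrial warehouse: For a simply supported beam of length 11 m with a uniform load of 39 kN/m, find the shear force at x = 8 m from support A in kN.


R_A = w * L / 2 = 39 * 11 / 2 = 214.5 kN
V(x) = R_A - w * x = 214.5 - 39 * 8
= -97.5 kN

-97.5 kN


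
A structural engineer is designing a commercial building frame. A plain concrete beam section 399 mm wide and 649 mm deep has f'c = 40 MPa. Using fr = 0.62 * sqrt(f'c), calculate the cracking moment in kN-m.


fr = 0.62 * sqrt(40) = 0.62 * 6.3246 = 3.9212 MPa
I = 399 * 649^3 / 12 = 9089201679.25 mm^4
y_t = 324.5 mm
M_cr = fr * I / y_t = 3.9212 * 9089201679.25 / 324.5 N-mm
= 109.833 kN-m

109.833 kN-m


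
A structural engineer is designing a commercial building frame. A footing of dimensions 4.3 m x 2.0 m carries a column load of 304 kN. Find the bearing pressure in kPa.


A = 4.3 * 2.0 = 8.6 m^2
q = P / A = 304 / 8.6
= 35.3488 kPa

35.3488 kPa


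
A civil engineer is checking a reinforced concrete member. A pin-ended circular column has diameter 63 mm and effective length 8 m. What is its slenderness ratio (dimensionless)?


Radius of gyration r = d / 4 = 63 / 4 = 15.75 mm
L_eff = 8000.0 mm
Slenderness ratio = L / r = 8000.0 / 15.75 = 507.94 (dimensionless)

507.94 (dimensionless)


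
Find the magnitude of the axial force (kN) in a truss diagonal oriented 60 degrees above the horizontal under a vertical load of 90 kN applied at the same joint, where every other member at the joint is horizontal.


At the joint, only the diagonal has a vertical component, so vertical equilibrium gives:
F * sin(60) = 90
F = 90 / sin(60)
= 90 / 0.866025
= 103.92 kN

103.92 kN


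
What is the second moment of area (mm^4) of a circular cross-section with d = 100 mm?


r = d / 2 = 100 / 2 = 50.0 mm
I = pi * r^4 / 4 = pi * 50.0^4 / 4
= 4908738.52 mm^4

4908738.52 mm^4


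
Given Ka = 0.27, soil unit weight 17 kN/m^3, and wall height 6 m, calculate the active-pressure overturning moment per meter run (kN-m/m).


Pa = 0.5 * Ka * gamma * H^2
= 0.5 * 0.27 * 17 * 6^2
= 82.62 kN/m
Arm = H / 3 = 6 / 3 = 2.0 m
Mo = Pa * arm = Pa * H / 3 = 82.62 * 6 / 3 = 165.24 kN-m/m

165.24 kN-m/m


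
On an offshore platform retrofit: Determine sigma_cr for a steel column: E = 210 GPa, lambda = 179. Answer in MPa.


sigma_cr = pi^2 * E / lambda^2
= 9.8696 * 210000.0 / 179^2
= 9.8696 * 210000.0 / 32041
= 64.6864 MPa

64.6864 MPa


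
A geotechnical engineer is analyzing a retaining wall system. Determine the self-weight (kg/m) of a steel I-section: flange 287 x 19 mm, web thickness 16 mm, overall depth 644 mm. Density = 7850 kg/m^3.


A_flanges = 2 * 287 * 19 = 10906 mm^2
A_web = (644 - 2 * 19) * 16 = 9696 mm^2
A_total = 10906 + 9696 = 20602 mm^2 = 0.020602 m^2
Weight = rho * A = 7850 * 0.020602 = 161.7257 kg/m

161.7257 kg/m


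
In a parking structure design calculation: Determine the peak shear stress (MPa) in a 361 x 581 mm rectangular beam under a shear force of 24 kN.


A = b * h = 361 * 581 = 209741 mm^2
V = 24 kN = 24000.0 N
tau_max = 1.5 * V / A = 1.5 * 24000.0 / 209741
= 0.1716 MPa

0.1716 MPa


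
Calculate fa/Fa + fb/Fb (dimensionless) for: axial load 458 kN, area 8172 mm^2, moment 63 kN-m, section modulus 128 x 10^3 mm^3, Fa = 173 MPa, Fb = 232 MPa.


f_a = P / A = 458000.0 / 8172 = 56.045 MPa
f_b = M / S = 63000000.0 / 128000.0 = 492.1875 MPa
Ratio = f_a / Fa + f_b / Fb
= 56.045 / 173 + 492.1875 / 232
= 2.4455 (dimensionless)

2.4455 (dimensionless)


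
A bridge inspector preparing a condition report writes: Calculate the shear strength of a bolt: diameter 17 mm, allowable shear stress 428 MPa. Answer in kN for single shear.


A = pi * d^2 / 4 = pi * 17^2 / 4 = 226.9801 mm^2
V = f_v * A / 1000 = 428 * 226.9801 / 1000
= 97.1475 kN

97.1475 kN


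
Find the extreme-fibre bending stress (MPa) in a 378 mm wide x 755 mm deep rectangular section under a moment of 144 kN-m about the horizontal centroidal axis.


I = b * h^3 / 12 = 378 * 755^3 / 12 = 13556619562.5 mm^4
y = h / 2 = 755 / 2 = 377.5 mm
M = 144 kN-m = 144000000.0 N-mm
sigma = M * y / I = 144000000.0 * 377.5 / 13556619562.5
= 4.01 MPa

4.01 MPa


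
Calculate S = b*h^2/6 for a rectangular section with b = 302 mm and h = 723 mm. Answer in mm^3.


S = b * h^2 / 6
= 302 * 723^2 / 6
= 302 * 522729 / 6
= 26310693.0 mm^3

26310693.0 mm^3


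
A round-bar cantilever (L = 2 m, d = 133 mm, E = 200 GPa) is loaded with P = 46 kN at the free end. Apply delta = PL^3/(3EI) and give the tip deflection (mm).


I = pi * d^4 / 64 = pi * 133^4 / 64 = 15359478.22 mm^4
L = 2000.0 mm, P = 46000.0 N, E = 200000.0 MPa
delta = P * L^3 / (3 * E * I)
= 46000.0 * 2000.0^3 / (3 * 200000.0 * 15359478.22)
= 39.9319 mm

39.9319 mm


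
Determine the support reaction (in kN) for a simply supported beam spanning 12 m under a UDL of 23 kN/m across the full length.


Total load = w * L = 23 * 12 = 276 kN
By symmetry, each reaction R = total / 2 = 276 / 2 = 138.0 kN

138.0 kN


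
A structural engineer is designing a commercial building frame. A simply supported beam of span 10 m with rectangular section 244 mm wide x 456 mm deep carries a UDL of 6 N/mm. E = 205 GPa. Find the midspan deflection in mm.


I = 244 * 456^3 / 12 = 1927982592.0 mm^4
L = 10000.0 mm, w = 6 N/mm, E = 205000.0 MPa
delta = 5 * w * L^4 / (384 * E * I)
= 5 * 6 * 10000.0^4 / (384 * 205000.0 * 1927982592.0)
= 1.9767 mm

1.9767 mm


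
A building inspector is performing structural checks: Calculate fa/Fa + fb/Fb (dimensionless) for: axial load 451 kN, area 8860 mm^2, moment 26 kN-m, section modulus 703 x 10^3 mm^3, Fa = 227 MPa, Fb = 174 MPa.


f_a = P / A = 451000.0 / 8860 = 50.9029 MPa
f_b = M / S = 26000000.0 / 703000.0 = 36.9844 MPa
Ratio = f_a / Fa + f_b / Fb
= 50.9029 / 227 + 36.9844 / 174
= 0.4368 (dimensionless)

0.4368 (dimensionless)


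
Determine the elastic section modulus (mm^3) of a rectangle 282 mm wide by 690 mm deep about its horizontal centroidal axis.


S = b * h^2 / 6
= 282 * 690^2 / 6
= 282 * 476100 / 6
= 22376700.0 mm^3

22376700.0 mm^3


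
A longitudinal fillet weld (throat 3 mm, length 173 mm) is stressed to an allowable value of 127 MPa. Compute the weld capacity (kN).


Strength = throat * length * allowable stress
= 3 * 173 * 127 N
= 65913 N
= 65.91 kN

65.91 kN


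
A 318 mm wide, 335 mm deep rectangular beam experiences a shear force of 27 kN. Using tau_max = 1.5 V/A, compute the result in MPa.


A = b * h = 318 * 335 = 106530 mm^2
V = 27 kN = 27000.0 N
tau_max = 1.5 * V / A = 1.5 * 27000.0 / 106530
= 0.3802 MPa

0.3802 MPa


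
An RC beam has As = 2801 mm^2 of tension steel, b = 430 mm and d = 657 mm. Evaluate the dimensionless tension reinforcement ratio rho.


rho = As / (b * d)
= 2801 / (430 * 657)
= 2801 / 282510
= 0.009915 (dimensionless)

0.009915 (dimensionless)


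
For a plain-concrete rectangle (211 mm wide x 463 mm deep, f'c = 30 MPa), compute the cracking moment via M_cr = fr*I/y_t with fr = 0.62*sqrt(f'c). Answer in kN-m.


fr = 0.62 * sqrt(30) = 0.62 * 5.4772 = 3.3959 MPa
I = 211 * 463^3 / 12 = 1745195893.08 mm^4
y_t = 231.5 mm
M_cr = fr * I / y_t = 3.3959 * 1745195893.08 / 231.5 N-mm
= 25.6003 kN-m

25.6003 kN-m


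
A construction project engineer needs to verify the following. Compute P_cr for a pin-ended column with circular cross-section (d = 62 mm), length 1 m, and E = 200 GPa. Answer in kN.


I = pi * d^4 / 64 = 725331.7 mm^4
L = 1000.0 mm
P_cr = pi^2 * E * I / L^2
= 9.8696 * 200000.0 * 725331.7 / 1000.0^2
= 1431747.38 N = 1431.7474 kN

1431.7474 kN


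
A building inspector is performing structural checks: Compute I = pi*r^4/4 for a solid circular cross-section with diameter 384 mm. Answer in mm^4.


r = d / 2 = 384 / 2 = 192.0 mm
I = pi * r^4 / 4 = pi * 192.0^4 / 4
= 1067320365.3 mm^4

1067320365.3 mm^4


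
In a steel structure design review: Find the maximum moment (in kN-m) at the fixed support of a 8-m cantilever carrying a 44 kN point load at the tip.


For a cantilever with a point load at the free end:
M_max = P * L = 44 * 8 = 352 kN-m

352 kN-m


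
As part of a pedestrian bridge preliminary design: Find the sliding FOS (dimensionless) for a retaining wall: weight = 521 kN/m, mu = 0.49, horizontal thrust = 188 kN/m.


Resisting force = mu * W = 0.49 * 521 = 255.29 kN/m
FOS = Resisting / Driving = 255.29 / 188
= 1.3579 (dimensionless)

1.3579 (dimensionless)


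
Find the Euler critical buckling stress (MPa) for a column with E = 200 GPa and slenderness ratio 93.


sigma_cr = pi^2 * E / lambda^2
= 9.8696 * 200000.0 / 93^2
= 9.8696 * 200000.0 / 8649
= 228.2253 MPa

228.2253 MPa


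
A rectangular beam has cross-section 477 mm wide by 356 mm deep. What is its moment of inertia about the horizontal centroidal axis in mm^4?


I = b * h^3 / 12
= 477 * 356^3 / 12
= 477 * 45118016 / 12
= 1793441136.0 mm^4

1793441136.0 mm^4


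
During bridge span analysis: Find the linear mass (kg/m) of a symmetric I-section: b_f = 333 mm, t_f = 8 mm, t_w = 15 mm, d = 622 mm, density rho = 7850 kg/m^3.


A_flanges = 2 * 333 * 8 = 5328 mm^2
A_web = (622 - 2 * 8) * 15 = 9090 mm^2
A_total = 5328 + 9090 = 14418 mm^2 = 0.014418 m^2
Weight = rho * A = 7850 * 0.014418 = 113.1813 kg/m

113.1813 kg/m


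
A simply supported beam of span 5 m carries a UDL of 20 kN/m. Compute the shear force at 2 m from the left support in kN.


R_A = w * L / 2 = 20 * 5 / 2 = 50.0 kN
V(x) = R_A - w * x = 50.0 - 20 * 2
= 10.0 kN

10.0 kN


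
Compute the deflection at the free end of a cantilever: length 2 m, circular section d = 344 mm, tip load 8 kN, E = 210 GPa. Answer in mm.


I = pi * d^4 / 64 = pi * 344^4 / 64 = 687390726.76 mm^4
L = 2000.0 mm, P = 8000.0 N, E = 210000.0 MPa
delta = P * L^3 / (3 * E * I)
= 8000.0 * 2000.0^3 / (3 * 210000.0 * 687390726.76)
= 0.1478 mm

0.1478 mm


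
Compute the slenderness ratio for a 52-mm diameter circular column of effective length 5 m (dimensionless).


Radius of gyration r = d / 4 = 52 / 4 = 13.0 mm
L_eff = 5000.0 mm
Slenderness ratio = L / r = 5000.0 / 13.0 = 384.62 (dimensionless)

384.62 (dimensionless)


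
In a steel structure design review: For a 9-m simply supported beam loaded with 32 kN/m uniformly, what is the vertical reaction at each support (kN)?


Total load = w * L = 32 * 9 = 288 kN
By symmetry, each reaction R = total / 2 = 288 / 2 = 144.0 kN

144.0 kN


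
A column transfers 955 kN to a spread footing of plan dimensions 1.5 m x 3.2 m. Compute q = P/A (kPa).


A = 1.5 * 3.2 = 4.8 m^2
q = P / A = 955 / 4.8
= 198.9583 kPa

198.9583 kPa


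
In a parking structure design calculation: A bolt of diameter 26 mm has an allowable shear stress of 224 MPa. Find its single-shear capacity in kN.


A = pi * d^2 / 4 = pi * 26^2 / 4 = 530.9292 mm^2
V = f_v * A / 1000 = 224 * 530.9292 / 1000
= 118.9281 kN

118.9281 kN


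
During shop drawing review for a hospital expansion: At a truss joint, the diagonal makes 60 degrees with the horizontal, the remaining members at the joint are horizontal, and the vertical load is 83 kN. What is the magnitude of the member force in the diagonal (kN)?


At the joint, only the diagonal has a vertical component, so vertical equilibrium gives:
F * sin(60) = 83
F = 83 / sin(60)
= 83 / 0.866025
= 95.84 kN

95.84 kN


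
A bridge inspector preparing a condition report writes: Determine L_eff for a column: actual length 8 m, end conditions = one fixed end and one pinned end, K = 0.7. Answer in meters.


L_eff = K * L
= 0.7 * 8
= 5.6 m

5.6 m


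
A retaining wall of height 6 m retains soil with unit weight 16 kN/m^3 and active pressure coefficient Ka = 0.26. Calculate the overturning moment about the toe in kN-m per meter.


Pa = 0.5 * Ka * gamma * H^2
= 0.5 * 0.26 * 16 * 6^2
= 74.88 kN/m
Arm = H / 3 = 6 / 3 = 2.0 m
Mo = Pa * arm = Pa * H / 3 = 74.88 * 6 / 3 = 149.76 kN-m/m

149.76 kN-m/m


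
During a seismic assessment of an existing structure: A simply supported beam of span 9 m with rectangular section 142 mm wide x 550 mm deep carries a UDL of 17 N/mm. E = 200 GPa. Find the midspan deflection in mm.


I = 142 * 550^3 / 12 = 1968770833.33 mm^4
L = 9000.0 mm, w = 17 N/mm, E = 200000.0 MPa
delta = 5 * w * L^4 / (384 * E * I)
= 5 * 17 * 9000.0^4 / (384 * 200000.0 * 1968770833.33)
= 3.6884 mm

3.6884 mm


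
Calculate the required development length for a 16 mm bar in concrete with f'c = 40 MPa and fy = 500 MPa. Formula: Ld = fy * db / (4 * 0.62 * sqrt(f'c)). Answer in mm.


Ld = (fy * db) / (4 * 0.62 * sqrt(f'c))
= (500 * 16) / (4 * 0.62 * sqrt(40))
= 8000 / 15.6849
= 510.04 mm

510.04 mm


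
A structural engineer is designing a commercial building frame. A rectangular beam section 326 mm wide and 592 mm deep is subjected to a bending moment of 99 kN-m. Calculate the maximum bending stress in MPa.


I = b * h^3 / 12 = 326 * 592^3 / 12 = 5636395690.67 mm^4
y = h / 2 = 592 / 2 = 296.0 mm
M = 99 kN-m = 99000000.0 N-mm
sigma = M * y / I = 99000000.0 * 296.0 / 5636395690.67
= 5.2 MPa

5.2 MPa


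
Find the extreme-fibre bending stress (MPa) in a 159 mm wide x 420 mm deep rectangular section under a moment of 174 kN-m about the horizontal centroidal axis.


I = b * h^3 / 12 = 159 * 420^3 / 12 = 981666000.0 mm^4
y = h / 2 = 420 / 2 = 210.0 mm
M = 174 kN-m = 174000000.0 N-mm
sigma = M * y / I = 174000000.0 * 210.0 / 981666000.0
= 37.22 MPa

37.22 MPa


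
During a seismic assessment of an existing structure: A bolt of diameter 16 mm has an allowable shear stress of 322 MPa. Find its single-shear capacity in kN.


A = pi * d^2 / 4 = pi * 16^2 / 4 = 201.0619 mm^2
V = f_v * A / 1000 = 322 * 201.0619 / 1000
= 64.7419 kN

64.7419 kN


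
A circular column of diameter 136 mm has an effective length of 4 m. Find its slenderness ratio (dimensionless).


Radius of gyration r = d / 4 = 136 / 4 = 34.0 mm
L_eff = 4000.0 mm
Slenderness ratio = L / r = 4000.0 / 34.0 = 117.65 (dimensionless)

117.65 (dimensionless)


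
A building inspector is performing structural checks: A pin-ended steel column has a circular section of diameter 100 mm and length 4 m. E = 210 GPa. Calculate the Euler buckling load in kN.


I = pi * d^4 / 64 = 4908738.52 mm^4
L = 4000.0 mm
P_cr = pi^2 * E * I / L^2
= 9.8696 * 210000.0 * 4908738.52 / 4000.0^2
= 635870.91 N = 635.8709 kN

635.8709 kN


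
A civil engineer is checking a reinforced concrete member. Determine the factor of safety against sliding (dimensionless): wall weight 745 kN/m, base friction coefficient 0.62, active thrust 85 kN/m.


Resisting force = mu * W = 0.62 * 745 = 461.9 kN/m
FOS = Resisting / Driving = 461.9 / 85
= 5.4341 (dimensionless)

5.4341 (dimensionless)


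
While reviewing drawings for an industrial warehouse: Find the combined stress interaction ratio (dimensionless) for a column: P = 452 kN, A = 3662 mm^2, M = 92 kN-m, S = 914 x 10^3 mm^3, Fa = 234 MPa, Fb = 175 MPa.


f_a = P / A = 452000.0 / 3662 = 123.4298 MPa
f_b = M / S = 92000000.0 / 914000.0 = 100.6565 MPa
Ratio = f_a / Fa + f_b / Fb
= 123.4298 / 234 + 100.6565 / 175
= 1.1027 (dimensionless)

1.1027 (dimensionless)


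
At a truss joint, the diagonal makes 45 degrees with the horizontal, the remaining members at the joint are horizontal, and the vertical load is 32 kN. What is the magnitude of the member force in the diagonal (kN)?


At the joint, only the diagonal has a vertical component, so vertical equilibrium gives:
F * sin(45) = 32
F = 32 / sin(45)
= 32 / 0.707107
= 45.25 kN

45.25 kN


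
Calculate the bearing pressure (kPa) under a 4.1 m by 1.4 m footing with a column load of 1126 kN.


A = 4.1 * 1.4 = 5.74 m^2
q = P / A = 1126 / 5.74
= 196.1672 kPa

196.1672 kPa


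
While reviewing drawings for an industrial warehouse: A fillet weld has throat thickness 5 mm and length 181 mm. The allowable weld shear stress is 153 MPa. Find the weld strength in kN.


Strength = throat * length * allowable stress
= 5 * 181 * 153 N
= 138465 N
= 138.47 kN

138.47 kN


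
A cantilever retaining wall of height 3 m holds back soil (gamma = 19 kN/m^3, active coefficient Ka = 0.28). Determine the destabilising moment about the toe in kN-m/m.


Pa = 0.5 * Ka * gamma * H^2
= 0.5 * 0.28 * 19 * 3^2
= 23.94 kN/m
Arm = H / 3 = 3 / 3 = 1.0 m
Mo = Pa * arm = Pa * H / 3 = 23.94 * 3 / 3 = 23.94 kN-m/m

23.94 kN-m/m


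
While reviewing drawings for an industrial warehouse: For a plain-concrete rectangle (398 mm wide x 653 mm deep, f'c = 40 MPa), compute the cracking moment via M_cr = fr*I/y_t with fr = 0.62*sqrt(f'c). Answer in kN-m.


fr = 0.62 * sqrt(40) = 0.62 * 6.3246 = 3.9212 MPa
I = 398 * 653^3 / 12 = 9235095053.83 mm^4
y_t = 326.5 mm
M_cr = fr * I / y_t = 3.9212 * 9235095053.83 / 326.5 N-mm
= 110.9123 kN-m

110.9123 kN-m


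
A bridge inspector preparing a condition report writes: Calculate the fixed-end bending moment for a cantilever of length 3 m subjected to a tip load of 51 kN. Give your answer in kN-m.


For a cantilever with a point load at the free end:
M_max = P * L = 51 * 3 = 153 kN-m

153 kN-m


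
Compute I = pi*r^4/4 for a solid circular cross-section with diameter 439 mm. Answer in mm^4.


r = d / 2 = 439 / 2 = 219.5 mm
I = pi * r^4 / 4 = pi * 219.5^4 / 4
= 1823173415.92 mm^4

1823173415.92 mm^4


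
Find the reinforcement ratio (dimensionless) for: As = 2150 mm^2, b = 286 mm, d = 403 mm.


rho = As / (b * d)
= 2150 / (286 * 403)
= 2150 / 115258
= 0.018654 (dimensionless)

0.018654 (dimensionless)


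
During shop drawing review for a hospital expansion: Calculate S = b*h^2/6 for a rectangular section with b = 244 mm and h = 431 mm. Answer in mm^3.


S = b * h^2 / 6
= 244 * 431^2 / 6
= 244 * 185761 / 6
= 7554280.67 mm^3

7554280.67 mm^3


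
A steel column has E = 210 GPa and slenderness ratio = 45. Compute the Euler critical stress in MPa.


sigma_cr = pi^2 * E / lambda^2
= 9.8696 * 210000.0 / 45^2
= 9.8696 * 210000.0 / 2025
= 1023.5145 MPa

1023.5145 MPa
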